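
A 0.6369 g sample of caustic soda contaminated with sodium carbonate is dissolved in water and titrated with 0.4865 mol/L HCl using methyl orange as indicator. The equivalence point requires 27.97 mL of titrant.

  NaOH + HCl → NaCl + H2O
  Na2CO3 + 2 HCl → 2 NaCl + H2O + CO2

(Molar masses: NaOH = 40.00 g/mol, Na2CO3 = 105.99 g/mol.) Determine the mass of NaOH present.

n(HCl) = 0.02797 × 0.4865 = 0.01361 mol
Let x = n(NaOH), y = n(Na2CO3).
Titrant: 1x + 2y = 0.01361;  mass: 40.00x + 105.99y = 0.6369
Solving, x = 6.481 × 10^-3 mol, y = 3.563 × 10^-3 mol
mass of NaOH = 6.481 × 10^-3 × 40.00 = 0.2593 g

0.2593 g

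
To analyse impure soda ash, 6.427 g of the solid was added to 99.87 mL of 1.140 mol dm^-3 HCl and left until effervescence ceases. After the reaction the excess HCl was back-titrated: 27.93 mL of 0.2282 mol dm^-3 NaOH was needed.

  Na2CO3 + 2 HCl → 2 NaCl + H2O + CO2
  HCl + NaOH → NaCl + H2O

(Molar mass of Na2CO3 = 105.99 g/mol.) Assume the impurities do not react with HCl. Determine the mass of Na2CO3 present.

n(HCl) added = 0.09987 × 1.140 = 0.1139 mol
n(NaOH) used in back-titration = 0.02793 × 0.2282 = 6.374 × 10^-3 mol
n(HCl) left over = 6.374 × 10^-3 mol (1:1 ratio)
n(HCl) consumed by analyte = 0.1139 − 6.374 × 10^-3 = 0.1075 mol
From the 1:2 ratio, n(Na2CO3) = 1/2 × 0.1075 = 0.05374 mol
mass of Na2CO3 = 0.05374 × 105.99 = 5.696 g

5.696 g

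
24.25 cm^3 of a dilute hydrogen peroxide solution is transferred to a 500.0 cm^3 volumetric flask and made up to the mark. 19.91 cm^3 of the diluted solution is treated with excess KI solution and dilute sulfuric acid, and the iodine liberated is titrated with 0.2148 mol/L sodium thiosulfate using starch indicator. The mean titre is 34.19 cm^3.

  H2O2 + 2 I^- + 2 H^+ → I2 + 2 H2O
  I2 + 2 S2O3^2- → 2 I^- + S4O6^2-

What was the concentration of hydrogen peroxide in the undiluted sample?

n(S2O3^2-) = 0.03419 × 0.2148 = 7.344 × 10^-3 mol
n(I2) = n(S2O3^2-)/2 = 3.672 × 10^-3 mol
n(H2O2) in the aliquot = 3.672 × 10^-3 mol (1:1 ratio)
[H2O2]_dilute = 3.672 × 10^-3 / 0.01991 = 0.1844 mol/L
[H2O2]_original = 0.1844 × 500.0/24.25 = 3.803 mol/L

3.803 mol/L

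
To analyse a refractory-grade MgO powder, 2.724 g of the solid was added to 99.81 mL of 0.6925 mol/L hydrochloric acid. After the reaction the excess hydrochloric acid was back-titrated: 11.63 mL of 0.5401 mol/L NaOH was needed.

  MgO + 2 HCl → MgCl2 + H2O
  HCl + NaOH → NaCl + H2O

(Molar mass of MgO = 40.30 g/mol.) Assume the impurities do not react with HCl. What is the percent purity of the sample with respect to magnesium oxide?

n(HCl) added = 0.09981 × 0.6925 = 0.06912 mol
n(NaOH) used in back-titration = 0.01163 × 0.5401 = 6.281 × 10^-3 mol
n(HCl) left over = 6.281 × 10^-3 mol (1:1 ratio)
n(HCl) consumed by analyte = 0.06912 − 6.281 × 10^-3 = 0.06284 mol
From the 1:2 ratio, n(MgO) = 1/2 × 0.06284 = 0.03142 mol
mass of MgO = 0.03142 × 40.30 = 1.266 g
% MgO = 1.266 / 2.724 × 100 = 46.48 %

46.48 %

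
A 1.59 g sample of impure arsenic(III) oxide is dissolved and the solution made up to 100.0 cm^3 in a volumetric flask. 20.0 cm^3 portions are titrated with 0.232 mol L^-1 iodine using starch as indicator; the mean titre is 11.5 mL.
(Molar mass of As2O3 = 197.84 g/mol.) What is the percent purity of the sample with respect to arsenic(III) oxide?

As2O3 + 2 I2 + 2 H2O → As2O5 + 4 HI
n(I2) per titration = 0.0115 × 0.232 = 2.67 × 10^-3 mol
From the 1:2 ratio, n(As2O3) in each aliquot = 1/2 × 2.67 × 10^-3 = 1.33 × 10^-3 mol
n(As2O3) in the whole flask = 1.33 × 10^-3 × 100.0/20.0 = 6.67 × 10^-3 mol
mass of As2O3 = 6.67 × 10^-3 × 197.84 = 1.32 g
% As2O3 = 1.32 / 1.59 × 100 = 83.0 %

83.0 %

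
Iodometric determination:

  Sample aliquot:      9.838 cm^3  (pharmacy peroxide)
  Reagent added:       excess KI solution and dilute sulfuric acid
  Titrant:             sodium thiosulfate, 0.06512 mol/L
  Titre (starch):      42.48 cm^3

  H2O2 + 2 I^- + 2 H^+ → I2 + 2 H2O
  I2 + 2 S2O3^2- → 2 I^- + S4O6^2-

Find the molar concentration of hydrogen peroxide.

0.1406 mol/L

n(S2O3^2-) = 0.04248 × 0.06512 = 2.766 × 10^-3 mol
n(I2) = n(S2O3^2-)/2 = 1.383 × 10^-3 mol
n(H2O2) in the aliquot = 1.383 × 10^-3 mol (1:1 ratio)
[H2O2] = 1.383 × 10^-3 / 0.009838 = 0.1406 mol/L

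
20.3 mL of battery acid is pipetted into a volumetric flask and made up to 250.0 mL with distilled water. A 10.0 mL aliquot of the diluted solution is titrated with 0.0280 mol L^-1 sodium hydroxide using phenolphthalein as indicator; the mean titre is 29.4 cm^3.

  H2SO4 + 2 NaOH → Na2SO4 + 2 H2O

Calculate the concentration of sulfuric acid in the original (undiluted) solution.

n(NaOH) = 0.0294 × 0.0280 = 8.23 × 10^-4 mol
From the 1:2 ratio, n(H2SO4) in the aliquot = 1/2 × 8.23 × 10^-4 = 4.12 × 10^-4 mol
[H2SO4]_dilute = 4.12 × 10^-4 / 0.0100 = 0.0412 mol/L
Dilution factor = 250.0 / 20.3 = 12.32
[H2SO4]_stock = 0.0412 × 12.32 = 0.507 mol/L

0.507 mol/L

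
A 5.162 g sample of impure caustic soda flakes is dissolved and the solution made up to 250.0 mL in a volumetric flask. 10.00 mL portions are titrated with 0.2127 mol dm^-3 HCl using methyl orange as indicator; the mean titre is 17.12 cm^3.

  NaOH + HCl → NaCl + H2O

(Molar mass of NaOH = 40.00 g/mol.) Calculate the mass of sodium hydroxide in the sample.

n(HCl) per titration = 0.01712 × 0.2127 = 3.641 × 10^-3 mol
n(NaOH) in each aliquot = 3.641 × 10^-3 mol (1:1 ratio)
n(NaOH) in the whole flask = 3.641 × 10^-3 × 250.0/10.00 = 0.09104 mol
mass of NaOH = 0.09104 × 40.00 = 3.641 g

3.641 g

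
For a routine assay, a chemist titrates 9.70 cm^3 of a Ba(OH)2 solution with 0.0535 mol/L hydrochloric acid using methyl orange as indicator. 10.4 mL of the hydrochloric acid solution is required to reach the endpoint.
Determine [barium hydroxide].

Ba(OH)2 + 2 HCl → BaCl2 + 2 H2O
n(HCl) = 0.0104 L × 0.0535 mol/L = 5.56 × 10^-4 mol
From the 1:2 mole ratio, n(Ba(OH)2) = 1/2 × 5.56 × 10^-4 = 2.78 × 10^-4 mol
[Ba(OH)2] = 2.78 × 10^-4 mol / 0.00970 L = 0.0287 mol/L

0.0287 mol/L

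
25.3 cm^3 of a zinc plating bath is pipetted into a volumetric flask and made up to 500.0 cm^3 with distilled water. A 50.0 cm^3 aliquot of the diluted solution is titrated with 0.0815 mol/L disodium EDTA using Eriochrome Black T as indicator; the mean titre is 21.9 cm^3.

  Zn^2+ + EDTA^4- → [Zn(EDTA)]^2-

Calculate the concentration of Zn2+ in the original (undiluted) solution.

0.705 mol/L

n(EDTA) = 0.0219 × 0.0815 = 1.78 × 10^-3 mol
n(Zn2+) in the aliquot = 1.78 × 10^-3 mol (1:1 ratio)
[Zn2+]_dilute = 1.78 × 10^-3 / 0.0500 = 0.0357 mol/L
Dilution factor = 500.0 / 25.3 = 19.76
[Zn2+]_stock = 0.0357 × 19.76 = 0.705 mol/L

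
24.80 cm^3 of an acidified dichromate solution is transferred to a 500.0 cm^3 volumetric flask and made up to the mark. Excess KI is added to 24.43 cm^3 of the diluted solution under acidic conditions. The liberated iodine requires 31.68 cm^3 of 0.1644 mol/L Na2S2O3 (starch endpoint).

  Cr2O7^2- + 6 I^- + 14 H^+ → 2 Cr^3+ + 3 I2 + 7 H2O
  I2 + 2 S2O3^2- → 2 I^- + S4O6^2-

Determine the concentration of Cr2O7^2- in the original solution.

n(S2O3^2-) = 0.03168 × 0.1644 = 5.208 × 10^-3 mol
n(I2) = n(S2O3^2-)/2 = 2.604 × 10^-3 mol
From the 1:3 ratio, n(Cr2O7^2-) in the aliquot = 1/3 × 2.604 × 10^-3 = 8.680 × 10^-4 mol
[Cr2O7^2-]_dilute = 8.680 × 10^-4 / 0.02443 = 0.03553 mol/L
[Cr2O7^2-]_original = 0.03553 × 500.0/24.80 = 0.7164 mol/L

0.7164 mol/L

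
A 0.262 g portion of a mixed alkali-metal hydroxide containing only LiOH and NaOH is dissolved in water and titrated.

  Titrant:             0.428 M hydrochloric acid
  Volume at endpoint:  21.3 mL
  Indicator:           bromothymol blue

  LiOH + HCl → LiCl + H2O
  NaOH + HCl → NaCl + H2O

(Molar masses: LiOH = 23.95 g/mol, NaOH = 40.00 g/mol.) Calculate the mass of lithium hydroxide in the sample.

n(HCl) = 0.0213 × 0.428 = 9.12 × 10^-3 mol
Let x = n(LiOH), y = n(NaOH).
Titrant: 1x + 1y = 9.12 × 10^-3;  mass: 23.95x + 40.00y = 0.262
Solving, x = 6.40 × 10^-3 mol, y = 2.72 × 10^-3 mol
mass of LiOH = 6.40 × 10^-3 × 23.95 = 0.153 g

0.153 g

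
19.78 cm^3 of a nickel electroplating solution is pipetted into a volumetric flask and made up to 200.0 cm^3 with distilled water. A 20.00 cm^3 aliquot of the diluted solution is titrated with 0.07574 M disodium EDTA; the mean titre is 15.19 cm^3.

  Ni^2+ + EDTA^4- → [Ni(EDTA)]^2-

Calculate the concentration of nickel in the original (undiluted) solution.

n(EDTA) = 0.01519 × 0.07574 = 1.150 × 10^-3 mol
n(Ni2+) in the aliquot = 1.150 × 10^-3 mol (1:1 ratio)
[Ni2+]_dilute = 1.150 × 10^-3 / 0.02000 = 0.05752 mol/L
Dilution factor = 200.0 / 19.78 = 10.11
[Ni2+]_stock = 0.05752 × 10.11 = 0.5816 mol/L

0.5816 M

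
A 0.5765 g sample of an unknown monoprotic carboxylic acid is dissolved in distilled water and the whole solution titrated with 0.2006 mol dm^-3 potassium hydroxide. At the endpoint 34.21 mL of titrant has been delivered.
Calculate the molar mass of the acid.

n(KOH) = 0.03421 L × 0.2006 mol/L = 6.863 × 10^-3 mol
n(HA) = 6.863 × 10^-3 mol (1:1 ratio)
M = m / n = 0.5765 g / 6.863 × 10^-3 mol = 84.01 g/mol

84.01 g/mol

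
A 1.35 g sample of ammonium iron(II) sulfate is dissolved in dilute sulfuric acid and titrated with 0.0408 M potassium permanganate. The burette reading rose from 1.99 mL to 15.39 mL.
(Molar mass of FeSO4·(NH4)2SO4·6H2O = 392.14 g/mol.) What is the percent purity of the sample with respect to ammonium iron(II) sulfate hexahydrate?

79.4 %

MnO4^- + 5 Fe^2+ + 8 H^+ → Mn^2+ + 5 Fe^3+ + 4 H2O
n(KMnO4) = 0.0134 L × 0.0408 mol/L = 5.47 × 10^-4 mol
From the 5:1 ratio, n(FeSO4·(NH4)2SO4·6H2O) = 5/1 × 5.47 × 10^-4 = 2.73 × 10^-3 mol
mass of FeSO4·(NH4)2SO4·6H2O = 2.73 × 10^-3 × 392.14 g/mol = 1.07 g
% FeSO4·(NH4)2SO4·6H2O = 1.07 / 1.35 × 100 = 79.4 %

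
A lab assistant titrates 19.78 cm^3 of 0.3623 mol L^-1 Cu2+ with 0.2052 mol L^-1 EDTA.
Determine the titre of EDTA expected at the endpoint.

Cu^2+ + EDTA^4- → [Cu(EDTA)]^2-
n(Cu2+) = 0.01978 L × 0.3623 mol/L = 7.166 × 10^-3 mol
n(EDTA) = 7.166 × 10^-3 mol (1:1 stoichiometry)
V(EDTA) = 7.166 × 10^-3 mol / 0.2052 mol/L = 0.03492 L = 34.92 mL

34.92 mL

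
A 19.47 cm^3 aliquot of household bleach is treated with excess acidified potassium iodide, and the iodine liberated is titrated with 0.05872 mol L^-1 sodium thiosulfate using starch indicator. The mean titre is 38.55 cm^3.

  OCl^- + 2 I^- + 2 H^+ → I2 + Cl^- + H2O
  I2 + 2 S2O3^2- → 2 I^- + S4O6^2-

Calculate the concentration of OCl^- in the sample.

0.05813 mol/L

n(S2O3^2-) = 0.03855 × 0.05872 = 2.264 × 10^-3 mol
n(I2) = n(S2O3^2-)/2 = 1.132 × 10^-3 mol
n(OCl^-) in the aliquot = 1.132 × 10^-3 mol (1:1 ratio)
[OCl^-] = 1.132 × 10^-3 / 0.01947 = 0.05813 mol/L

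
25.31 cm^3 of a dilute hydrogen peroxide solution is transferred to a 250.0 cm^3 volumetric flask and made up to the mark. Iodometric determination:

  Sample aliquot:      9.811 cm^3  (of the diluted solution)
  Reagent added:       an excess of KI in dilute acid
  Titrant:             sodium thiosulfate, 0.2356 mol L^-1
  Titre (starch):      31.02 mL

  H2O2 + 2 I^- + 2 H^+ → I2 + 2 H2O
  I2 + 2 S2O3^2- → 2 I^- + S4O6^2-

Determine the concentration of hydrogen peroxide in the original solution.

3.679 mol/L

n(S2O3^2-) = 0.03102 × 0.2356 = 7.308 × 10^-3 mol
n(I2) = n(S2O3^2-)/2 = 3.654 × 10^-3 mol
n(H2O2) in the aliquot = 3.654 × 10^-3 mol (1:1 ratio)
[H2O2]_dilute = 3.654 × 10^-3 / 0.009811 = 0.3725 mol/L
[H2O2]_original = 0.3725 × 250.0/25.31 = 3.679 mol/L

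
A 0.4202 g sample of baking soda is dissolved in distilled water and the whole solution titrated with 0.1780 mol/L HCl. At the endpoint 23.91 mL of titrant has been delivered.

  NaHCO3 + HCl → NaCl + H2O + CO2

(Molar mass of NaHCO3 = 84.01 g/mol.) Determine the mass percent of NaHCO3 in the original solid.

n(HCl) = 0.02391 L × 0.1780 mol/L = 4.256 × 10^-3 mol
n(NaHCO3) = 4.256 × 10^-3 mol (1:1 ratio)
mass of NaHCO3 = 4.256 × 10^-3 × 84.01 g/mol = 0.3575 g
% NaHCO3 = 0.3575 / 0.4202 × 100 = 85.09 %

85.09 %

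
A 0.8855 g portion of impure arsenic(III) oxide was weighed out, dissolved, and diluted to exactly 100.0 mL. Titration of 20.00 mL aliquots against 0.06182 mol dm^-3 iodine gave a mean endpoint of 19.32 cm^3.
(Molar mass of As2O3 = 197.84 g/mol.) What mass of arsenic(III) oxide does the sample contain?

As2O3 + 2 I2 + 2 H2O → As2O5 + 4 HI
n(I2) per titration = 0.01932 × 0.06182 = 1.194 × 10^-3 mol
From the 1:2 ratio, n(As2O3) in each aliquot = 1/2 × 1.194 × 10^-3 = 5.972 × 10^-4 mol
n(As2O3) in the whole flask = 5.972 × 10^-4 × 100.0/20.00 = 2.986 × 10^-3 mol
mass of As2O3 = 2.986 × 10^-3 × 197.84 = 0.5907 g

0.5907 g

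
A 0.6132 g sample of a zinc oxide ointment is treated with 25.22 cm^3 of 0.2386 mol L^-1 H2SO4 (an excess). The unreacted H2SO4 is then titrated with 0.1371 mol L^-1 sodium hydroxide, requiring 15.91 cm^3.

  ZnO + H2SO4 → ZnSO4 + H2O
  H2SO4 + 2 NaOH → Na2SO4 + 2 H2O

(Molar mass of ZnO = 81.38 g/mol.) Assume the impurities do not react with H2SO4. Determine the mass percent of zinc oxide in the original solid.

n(H2SO4) added = 0.02522 × 0.2386 = 6.017 × 10^-3 mol
n(NaOH) used in back-titration = 0.01591 × 0.1371 = 2.181 × 10^-3 mol
From the 1:2 ratio, n(H2SO4) left over = 1/2 × 2.181 × 10^-3 = 1.091 × 10^-3 mol
n(H2SO4) consumed by analyte = 6.017 × 10^-3 − 1.091 × 10^-3 = 4.927 × 10^-3 mol
n(ZnO) = 4.927 × 10^-3 mol (1:1 ratio)
mass of ZnO = 4.927 × 10^-3 × 81.38 = 0.4009 g
% ZnO = 0.4009 / 0.6132 × 100 = 65.39 %

65.39 %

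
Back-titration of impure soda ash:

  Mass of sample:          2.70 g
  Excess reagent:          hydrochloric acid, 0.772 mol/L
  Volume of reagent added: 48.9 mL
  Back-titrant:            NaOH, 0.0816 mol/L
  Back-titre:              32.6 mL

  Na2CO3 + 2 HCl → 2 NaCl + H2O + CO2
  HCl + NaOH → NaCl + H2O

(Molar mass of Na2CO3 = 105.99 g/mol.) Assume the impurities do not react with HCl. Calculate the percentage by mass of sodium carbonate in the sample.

n(HCl) added = 0.0489 × 0.772 = 0.0378 mol
n(NaOH) used in back-titration = 0.0326 × 0.0816 = 2.66 × 10^-3 mol
n(HCl) left over = 2.66 × 10^-3 mol (1:1 ratio)
n(HCl) consumed by analyte = 0.0378 − 2.66 × 10^-3 = 0.0351 mol
From the 1:2 ratio, n(Na2CO3) = 1/2 × 0.0351 = 0.0175 mol
mass of Na2CO3 = 0.0175 × 105.99 = 1.86 g
% Na2CO3 = 1.86 / 2.70 × 100 = 68.9 %

68.9 %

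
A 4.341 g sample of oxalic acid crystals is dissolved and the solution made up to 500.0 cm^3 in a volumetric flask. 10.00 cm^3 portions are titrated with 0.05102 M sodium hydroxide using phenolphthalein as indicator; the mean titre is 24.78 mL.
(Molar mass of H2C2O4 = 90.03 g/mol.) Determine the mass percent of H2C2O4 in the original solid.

65.55 %

H2C2O4 + 2 NaOH → Na2C2O4 + 2 H2O
n(NaOH) per titration = 0.02478 × 0.05102 = 1.264 × 10^-3 mol
From the 1:2 ratio, n(H2C2O4) in each aliquot = 1/2 × 1.264 × 10^-3 = 6.321 × 10^-4 mol
n(H2C2O4) in the whole flask = 6.321 × 10^-4 × 500.0/10.00 = 0.03161 mol
mass of H2C2O4 = 0.03161 × 90.03 = 2.846 g
% H2C2O4 = 2.846 / 4.341 × 100 = 65.55 %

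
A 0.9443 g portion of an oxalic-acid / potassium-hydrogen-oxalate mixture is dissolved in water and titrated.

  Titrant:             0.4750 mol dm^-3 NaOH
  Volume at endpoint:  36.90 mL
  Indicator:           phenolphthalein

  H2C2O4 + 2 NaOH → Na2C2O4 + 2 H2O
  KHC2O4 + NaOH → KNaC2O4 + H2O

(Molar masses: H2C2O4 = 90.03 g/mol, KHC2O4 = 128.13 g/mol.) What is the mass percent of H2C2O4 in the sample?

n(NaOH) = 0.03690 × 0.4750 = 0.01753 mol
Let x = n(H2C2O4), y = n(KHC2O4).
Titrant: 2x + 1y = 0.01753;  mass: 90.03x + 128.13y = 0.9443
Solving, x = 7.830 × 10^-3 mol, y = 1.868 × 10^-3 mol
mass of H2C2O4 = 7.830 × 10^-3 × 90.03 = 0.7049 g
% H2C2O4 = 0.7049 / 0.9443 × 100 = 74.65 %

74.65 %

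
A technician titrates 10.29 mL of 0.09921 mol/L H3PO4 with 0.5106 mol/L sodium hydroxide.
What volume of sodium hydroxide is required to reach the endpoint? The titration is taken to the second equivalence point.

3.999 mL

H3PO4 + 2 NaOH → Na2HPO4 + 2 H2O
n(H3PO4) = 0.01029 L × 0.09921 mol/L = 1.021 × 10^-3 mol
From the 2:1 stoichiometry, n(NaOH) = 2/1 × 1.021 × 10^-3 = 2.042 × 10^-3 mol
V(NaOH) = 2.042 × 10^-3 mol / 0.5106 mol/L = 0.003999 L = 3.999 mL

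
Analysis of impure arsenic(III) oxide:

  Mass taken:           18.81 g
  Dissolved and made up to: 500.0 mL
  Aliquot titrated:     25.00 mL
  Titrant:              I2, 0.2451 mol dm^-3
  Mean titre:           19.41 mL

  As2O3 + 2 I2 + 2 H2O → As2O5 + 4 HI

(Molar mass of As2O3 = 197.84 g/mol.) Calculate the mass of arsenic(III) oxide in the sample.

9.412 g

n(I2) per titration = 0.01941 × 0.2451 = 4.757 × 10^-3 mol
From the 1:2 ratio, n(As2O3) in each aliquot = 1/2 × 4.757 × 10^-3 = 2.379 × 10^-3 mol
n(As2O3) in the whole flask = 2.379 × 10^-3 × 500.0/25.00 = 0.04757 mol
mass of As2O3 = 0.04757 × 197.84 = 9.412 g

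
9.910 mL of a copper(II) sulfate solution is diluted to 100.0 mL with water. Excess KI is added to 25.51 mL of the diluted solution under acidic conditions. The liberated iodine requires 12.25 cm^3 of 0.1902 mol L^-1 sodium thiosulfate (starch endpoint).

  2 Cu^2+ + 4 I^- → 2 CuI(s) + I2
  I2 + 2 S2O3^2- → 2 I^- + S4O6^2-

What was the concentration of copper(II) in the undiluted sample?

0.9216 mol/L

n(S2O3^2-) = 0.01225 × 0.1902 = 2.330 × 10^-3 mol
n(I2) = n(S2O3^2-)/2 = 1.165 × 10^-3 mol
From the 2:1 ratio, n(Cu2+) in the aliquot = 2/1 × 1.165 × 10^-3 = 2.330 × 10^-3 mol
[Cu2+]_dilute = 2.330 × 10^-3 / 0.02551 = 0.09133 mol/L
[Cu2+]_original = 0.09133 × 100.0/9.910 = 0.9216 mol/L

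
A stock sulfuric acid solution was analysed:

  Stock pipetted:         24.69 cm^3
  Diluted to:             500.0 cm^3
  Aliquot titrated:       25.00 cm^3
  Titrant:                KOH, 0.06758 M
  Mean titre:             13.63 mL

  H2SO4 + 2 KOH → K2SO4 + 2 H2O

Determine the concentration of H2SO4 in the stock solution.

0.3731 M

n(KOH) = 0.01363 × 0.06758 = 9.211 × 10^-4 mol
From the 1:2 ratio, n(H2SO4) in the aliquot = 1/2 × 9.211 × 10^-4 = 4.606 × 10^-4 mol
[H2SO4]_dilute = 4.606 × 10^-4 / 0.02500 = 0.01842 mol/L
Dilution factor = 500.0 / 24.69 = 20.25
[H2SO4]_stock = 0.01842 × 20.25 = 0.3731 mol/L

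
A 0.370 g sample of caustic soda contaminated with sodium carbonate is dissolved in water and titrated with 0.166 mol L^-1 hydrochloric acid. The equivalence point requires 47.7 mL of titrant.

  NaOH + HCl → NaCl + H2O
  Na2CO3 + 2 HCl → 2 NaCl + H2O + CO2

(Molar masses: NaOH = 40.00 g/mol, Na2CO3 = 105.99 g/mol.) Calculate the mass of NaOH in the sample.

0.153 g

n(HCl) = 0.0477 × 0.166 = 7.92 × 10^-3 mol
Let x = n(NaOH), y = n(Na2CO3).
Titrant: 1x + 2y = 7.92 × 10^-3;  mass: 40.00x + 105.99y = 0.370
Solving, x = 3.82 × 10^-3 mol, y = 2.05 × 10^-3 mol
mass of NaOH = 3.82 × 10^-3 × 40.00 = 0.153 g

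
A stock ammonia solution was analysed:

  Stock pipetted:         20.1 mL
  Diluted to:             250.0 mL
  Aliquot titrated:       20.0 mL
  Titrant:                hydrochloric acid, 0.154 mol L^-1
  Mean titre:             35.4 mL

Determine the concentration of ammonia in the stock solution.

NH3 + HCl → NH4Cl
n(HCl) = 0.0354 × 0.154 = 5.45 × 10^-3 mol
n(NH3) in the aliquot = 5.45 × 10^-3 mol (1:1 ratio)
[NH3]_dilute = 5.45 × 10^-3 / 0.0200 = 0.273 mol/L
Dilution factor = 250.0 / 20.1 = 12.44
[NH3]_stock = 0.273 × 12.44 = 3.39 mol/L

3.39 mol/L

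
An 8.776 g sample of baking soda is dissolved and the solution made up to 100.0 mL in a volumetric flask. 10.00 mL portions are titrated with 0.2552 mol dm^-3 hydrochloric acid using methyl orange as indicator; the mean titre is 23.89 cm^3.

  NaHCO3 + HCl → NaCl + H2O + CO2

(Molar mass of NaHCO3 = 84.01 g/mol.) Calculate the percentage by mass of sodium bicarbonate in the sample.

n(HCl) per titration = 0.02389 × 0.2552 = 6.097 × 10^-3 mol
n(NaHCO3) in each aliquot = 6.097 × 10^-3 mol (1:1 ratio)
n(NaHCO3) in the whole flask = 6.097 × 10^-3 × 100.0/10.00 = 0.06097 mol
mass of NaHCO3 = 0.06097 × 84.01 = 5.122 g
% NaHCO3 = 5.122 / 8.776 × 100 = 58.36 %

58.36 %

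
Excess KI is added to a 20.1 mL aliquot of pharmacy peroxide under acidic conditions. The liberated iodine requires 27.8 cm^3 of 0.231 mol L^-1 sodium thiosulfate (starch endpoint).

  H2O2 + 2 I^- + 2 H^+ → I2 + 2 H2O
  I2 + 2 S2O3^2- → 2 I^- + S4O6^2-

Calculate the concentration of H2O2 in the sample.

0.160 mol/L

n(S2O3^2-) = 0.0278 × 0.231 = 6.42 × 10^-3 mol
n(I2) = n(S2O3^2-)/2 = 3.21 × 10^-3 mol
n(H2O2) in the aliquot = 3.21 × 10^-3 mol (1:1 ratio)
[H2O2] = 3.21 × 10^-3 / 0.0201 = 0.160 mol/L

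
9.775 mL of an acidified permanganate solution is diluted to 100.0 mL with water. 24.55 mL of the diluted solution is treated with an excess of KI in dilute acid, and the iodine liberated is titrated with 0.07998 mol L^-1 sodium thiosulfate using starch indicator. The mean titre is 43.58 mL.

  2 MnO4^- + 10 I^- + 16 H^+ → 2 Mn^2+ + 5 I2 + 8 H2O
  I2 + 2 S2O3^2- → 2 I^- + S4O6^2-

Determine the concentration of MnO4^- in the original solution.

0.2905 mol/L

n(S2O3^2-) = 0.04358 × 0.07998 = 3.486 × 10^-3 mol
n(I2) = n(S2O3^2-)/2 = 1.743 × 10^-3 mol
From the 2:5 ratio, n(MnO4^-) in the aliquot = 2/5 × 1.743 × 10^-3 = 6.971 × 10^-4 mol
[MnO4^-]_dilute = 6.971 × 10^-4 / 0.02455 = 0.02840 mol/L
[MnO4^-]_original = 0.02840 × 100.0/9.775 = 0.2905 mol/L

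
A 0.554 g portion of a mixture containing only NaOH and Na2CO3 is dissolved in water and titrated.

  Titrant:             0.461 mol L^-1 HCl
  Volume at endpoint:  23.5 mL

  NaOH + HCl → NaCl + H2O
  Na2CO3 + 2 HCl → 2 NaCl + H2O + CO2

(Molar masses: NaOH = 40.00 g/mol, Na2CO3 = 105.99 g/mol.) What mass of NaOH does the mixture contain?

0.0619 g

n(HCl) = 0.0235 × 0.461 = 0.0108 mol
Let x = n(NaOH), y = n(Na2CO3).
Titrant: 1x + 2y = 0.0108;  mass: 40.00x + 105.99y = 0.554
Solving, x = 1.55 × 10^-3 mol, y = 4.64 × 10^-3 mol
mass of NaOH = 1.55 × 10^-3 × 40.00 = 0.0619 g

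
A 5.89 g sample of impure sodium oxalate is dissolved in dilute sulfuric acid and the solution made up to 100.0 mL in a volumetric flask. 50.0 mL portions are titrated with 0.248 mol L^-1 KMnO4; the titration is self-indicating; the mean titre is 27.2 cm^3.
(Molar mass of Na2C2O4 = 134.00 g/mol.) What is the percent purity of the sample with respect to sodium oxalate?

76.7 %

2 MnO4^- + 5 C2O4^2- + 16 H^+ → 2 Mn^2+ + 10 CO2 + 8 H2O
n(KMnO4) per titration = 0.0272 × 0.248 = 6.75 × 10^-3 mol
From the 5:2 ratio, n(Na2C2O4) in each aliquot = 5/2 × 6.75 × 10^-3 = 0.0169 mol
n(Na2C2O4) in the whole flask = 0.0169 × 100.0/50.0 = 0.0337 mol
mass of Na2C2O4 = 0.0337 × 134.00 = 4.52 g
% Na2C2O4 = 4.52 / 5.89 × 100 = 76.7 %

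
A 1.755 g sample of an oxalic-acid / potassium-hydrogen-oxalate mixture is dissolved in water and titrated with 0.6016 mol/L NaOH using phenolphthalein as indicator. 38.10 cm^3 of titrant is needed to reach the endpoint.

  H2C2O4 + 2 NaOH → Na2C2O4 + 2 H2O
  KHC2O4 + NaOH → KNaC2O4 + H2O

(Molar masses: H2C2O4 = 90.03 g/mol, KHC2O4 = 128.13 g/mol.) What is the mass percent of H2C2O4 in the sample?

36.47 %

n(NaOH) = 0.03810 × 0.6016 = 0.02292 mol
Let x = n(H2C2O4), y = n(KHC2O4).
Titrant: 2x + 1y = 0.02292;  mass: 90.03x + 128.13y = 1.755
Solving, x = 7.110 × 10^-3 mol, y = 8.701 × 10^-3 mol
mass of H2C2O4 = 7.110 × 10^-3 × 90.03 = 0.6401 g
% H2C2O4 = 0.6401 / 1.755 × 100 = 36.47 %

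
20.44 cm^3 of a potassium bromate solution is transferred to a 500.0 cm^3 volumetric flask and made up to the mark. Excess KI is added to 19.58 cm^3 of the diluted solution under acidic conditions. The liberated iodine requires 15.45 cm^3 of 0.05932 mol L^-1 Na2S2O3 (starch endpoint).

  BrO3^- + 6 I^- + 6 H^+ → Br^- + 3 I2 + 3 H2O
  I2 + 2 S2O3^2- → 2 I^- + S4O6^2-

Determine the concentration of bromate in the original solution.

n(S2O3^2-) = 0.01545 × 0.05932 = 9.165 × 10^-4 mol
n(I2) = n(S2O3^2-)/2 = 4.582 × 10^-4 mol
From the 1:3 ratio, n(BrO3^-) in the aliquot = 1/3 × 4.582 × 10^-4 = 1.527 × 10^-4 mol
[BrO3^-]_dilute = 1.527 × 10^-4 / 0.01958 = 0.007801 mol/L
[BrO3^-]_original = 0.007801 × 500.0/20.44 = 0.1908 mol/L

0.1908 mol/L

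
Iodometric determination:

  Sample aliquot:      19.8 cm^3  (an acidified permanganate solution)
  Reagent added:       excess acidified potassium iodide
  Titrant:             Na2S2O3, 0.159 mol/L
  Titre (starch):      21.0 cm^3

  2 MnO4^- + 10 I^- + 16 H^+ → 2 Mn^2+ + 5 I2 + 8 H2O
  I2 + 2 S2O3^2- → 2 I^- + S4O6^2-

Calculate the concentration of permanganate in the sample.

0.0337 mol/L

n(S2O3^2-) = 0.0210 × 0.159 = 3.34 × 10^-3 mol
n(I2) = n(S2O3^2-)/2 = 1.67 × 10^-3 mol
From the 2:5 ratio, n(MnO4^-) in the aliquot = 2/5 × 1.67 × 10^-3 = 6.68 × 10^-4 mol
[MnO4^-] = 6.68 × 10^-4 / 0.0198 = 0.0337 mol/L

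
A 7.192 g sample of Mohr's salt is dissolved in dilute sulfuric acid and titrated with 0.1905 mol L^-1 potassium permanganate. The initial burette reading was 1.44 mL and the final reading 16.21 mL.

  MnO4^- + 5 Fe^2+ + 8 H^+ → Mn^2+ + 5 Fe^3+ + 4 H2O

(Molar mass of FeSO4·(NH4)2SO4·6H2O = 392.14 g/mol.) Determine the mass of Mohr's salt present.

5.517 g

n(KMnO4) = 0.01477 L × 0.1905 mol/L = 2.814 × 10^-3 mol
From the 5:1 ratio, n(FeSO4·(NH4)2SO4·6H2O) = 5/1 × 2.814 × 10^-3 = 0.01407 mol
mass of FeSO4·(NH4)2SO4·6H2O = 0.01407 × 392.14 g/mol = 5.517 g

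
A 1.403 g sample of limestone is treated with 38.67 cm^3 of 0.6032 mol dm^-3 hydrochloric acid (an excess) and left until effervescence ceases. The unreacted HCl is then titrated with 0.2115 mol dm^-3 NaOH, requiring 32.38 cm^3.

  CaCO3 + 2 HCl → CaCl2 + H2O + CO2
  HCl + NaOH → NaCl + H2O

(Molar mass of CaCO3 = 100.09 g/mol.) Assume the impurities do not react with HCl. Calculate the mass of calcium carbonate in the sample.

0.8246 g

n(HCl) added = 0.03867 × 0.6032 = 0.02333 mol
n(NaOH) used in back-titration = 0.03238 × 0.2115 = 6.848 × 10^-3 mol
n(HCl) left over = 6.848 × 10^-3 mol (1:1 ratio)
n(HCl) consumed by analyte = 0.02333 − 6.848 × 10^-3 = 0.01648 mol
From the 1:2 ratio, n(CaCO3) = 1/2 × 0.01648 = 8.239 × 10^-3 mol
mass of CaCO3 = 8.239 × 10^-3 × 100.09 = 0.8246 g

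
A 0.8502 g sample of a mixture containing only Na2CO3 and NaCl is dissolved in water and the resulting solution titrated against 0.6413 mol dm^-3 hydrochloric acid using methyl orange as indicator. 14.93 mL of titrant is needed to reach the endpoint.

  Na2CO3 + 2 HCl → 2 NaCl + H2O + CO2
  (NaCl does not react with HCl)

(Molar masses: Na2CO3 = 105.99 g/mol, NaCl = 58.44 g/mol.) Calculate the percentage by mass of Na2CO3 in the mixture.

59.68 %

n(HCl) = 0.01493 × 0.6413 = 9.575 × 10^-3 mol
Let x = n(Na2CO3), y = n(NaCl).
Titrant: 2x = 9.575 × 10^-3;  mass: 105.99x + 58.44y = 0.8502
Solving, x = 4.787 × 10^-3 mol, y = 5.866 × 10^-3 mol
mass of Na2CO3 = 4.787 × 10^-3 × 105.99 = 0.5074 g
% Na2CO3 = 0.5074 / 0.8502 × 100 = 59.68 %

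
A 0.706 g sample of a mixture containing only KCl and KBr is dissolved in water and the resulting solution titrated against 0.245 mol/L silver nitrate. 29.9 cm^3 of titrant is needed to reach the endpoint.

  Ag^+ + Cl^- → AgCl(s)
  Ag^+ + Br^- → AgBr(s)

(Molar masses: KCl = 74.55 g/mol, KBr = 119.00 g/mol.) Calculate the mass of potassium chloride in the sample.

0.278 g

n(AgNO3) = 0.0299 × 0.245 = 7.33 × 10^-3 mol
Let x = n(KCl), y = n(KBr).
Titrant: 1x + 1y = 7.33 × 10^-3;  mass: 74.55x + 119.00y = 0.706
Solving, x = 3.73 × 10^-3 mol, y = 3.60 × 10^-3 mol
mass of KCl = 3.73 × 10^-3 × 74.55 = 0.278 g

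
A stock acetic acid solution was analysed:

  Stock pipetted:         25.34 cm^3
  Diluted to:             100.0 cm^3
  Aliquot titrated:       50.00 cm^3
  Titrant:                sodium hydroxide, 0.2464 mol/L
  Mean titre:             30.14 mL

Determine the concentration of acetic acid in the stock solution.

CH3COOH + NaOH → CH3COONa + H2O
n(NaOH) = 0.03014 × 0.2464 = 7.426 × 10^-3 mol
n(CH3COOH) in the aliquot = 7.426 × 10^-3 mol (1:1 ratio)
[CH3COOH]_dilute = 7.426 × 10^-3 / 0.05000 = 0.1485 mol/L
Dilution factor = 100.0 / 25.34 = 3.946
[CH3COOH]_stock = 0.1485 × 3.946 = 0.5861 mol/L

0.5861 mol/L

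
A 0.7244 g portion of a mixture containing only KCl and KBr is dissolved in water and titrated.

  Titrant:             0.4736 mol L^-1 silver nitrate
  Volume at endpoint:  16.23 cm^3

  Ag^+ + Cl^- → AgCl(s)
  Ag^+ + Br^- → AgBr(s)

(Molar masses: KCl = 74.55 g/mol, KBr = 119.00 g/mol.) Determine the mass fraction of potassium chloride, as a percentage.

n(AgNO3) = 0.01623 × 0.4736 = 7.687 × 10^-3 mol
Let x = n(KCl), y = n(KBr).
Titrant: 1x + 1y = 7.687 × 10^-3;  mass: 74.55x + 119.00y = 0.7244
Solving, x = 4.281 × 10^-3 mol, y = 3.405 × 10^-3 mol
mass of KCl = 4.281 × 10^-3 × 74.55 = 0.3192 g
% KCl = 0.3192 / 0.7244 × 100 = 44.06 %

44.06 %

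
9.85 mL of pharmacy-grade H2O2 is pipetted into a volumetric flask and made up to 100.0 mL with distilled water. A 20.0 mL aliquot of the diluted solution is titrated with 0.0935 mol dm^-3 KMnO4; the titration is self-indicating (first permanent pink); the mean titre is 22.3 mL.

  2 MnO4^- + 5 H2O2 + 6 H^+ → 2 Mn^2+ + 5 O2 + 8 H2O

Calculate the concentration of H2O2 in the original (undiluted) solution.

2.65 mol/L

n(KMnO4) = 0.0223 × 0.0935 = 2.09 × 10^-3 mol
From the 5:2 ratio, n(H2O2) in the aliquot = 5/2 × 2.09 × 10^-3 = 5.21 × 10^-3 mol
[H2O2]_dilute = 5.21 × 10^-3 / 0.0200 = 0.261 mol/L
Dilution factor = 100.0 / 9.85 = 10.15
[H2O2]_stock = 0.261 × 10.15 = 2.65 mol/L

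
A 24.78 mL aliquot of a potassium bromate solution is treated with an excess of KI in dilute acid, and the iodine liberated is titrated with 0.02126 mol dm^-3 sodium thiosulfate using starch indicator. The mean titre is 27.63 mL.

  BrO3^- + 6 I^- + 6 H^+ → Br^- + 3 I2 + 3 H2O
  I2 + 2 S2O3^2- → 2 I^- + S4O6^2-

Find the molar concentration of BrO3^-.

0.003951 mol/L

n(S2O3^2-) = 0.02763 × 0.02126 = 5.874 × 10^-4 mol
n(I2) = n(S2O3^2-)/2 = 2.937 × 10^-4 mol
From the 1:3 ratio, n(BrO3^-) in the aliquot = 1/3 × 2.937 × 10^-4 = 9.790 × 10^-5 mol
[BrO3^-] = 9.790 × 10^-5 / 0.02478 = 0.003951 mol/L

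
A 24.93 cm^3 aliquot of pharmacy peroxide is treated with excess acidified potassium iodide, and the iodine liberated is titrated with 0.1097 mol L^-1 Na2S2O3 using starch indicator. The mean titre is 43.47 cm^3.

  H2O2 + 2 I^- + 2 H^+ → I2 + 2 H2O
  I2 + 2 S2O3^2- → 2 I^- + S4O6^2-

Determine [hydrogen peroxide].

n(S2O3^2-) = 0.04347 × 0.1097 = 4.769 × 10^-3 mol
n(I2) = n(S2O3^2-)/2 = 2.384 × 10^-3 mol
n(H2O2) in the aliquot = 2.384 × 10^-3 mol (1:1 ratio)
[H2O2] = 2.384 × 10^-3 / 0.02493 = 0.09564 mol/L

0.09564 mol/L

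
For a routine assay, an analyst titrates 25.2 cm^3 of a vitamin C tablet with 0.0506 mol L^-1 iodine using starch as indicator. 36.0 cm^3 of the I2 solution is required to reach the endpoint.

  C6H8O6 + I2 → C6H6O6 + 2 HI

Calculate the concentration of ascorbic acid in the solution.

n(I2) = 0.0360 L × 0.0506 mol/L = 1.82 × 10^-3 mol
n(C6H8O6) = 1.82 × 10^-3 mol (1:1 mole ratio)
[C6H8O6] = 1.82 × 10^-3 mol / 0.0252 L = 0.0723 mol/L

0.0723 mol/L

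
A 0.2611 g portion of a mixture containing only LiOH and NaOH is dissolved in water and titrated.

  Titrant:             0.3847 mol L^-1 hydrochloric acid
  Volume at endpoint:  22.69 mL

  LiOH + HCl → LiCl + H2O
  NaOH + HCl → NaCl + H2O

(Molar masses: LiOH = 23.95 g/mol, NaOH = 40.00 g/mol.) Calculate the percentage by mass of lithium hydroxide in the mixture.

50.32 %

n(HCl) = 0.02269 × 0.3847 = 8.729 × 10^-3 mol
Let x = n(LiOH), y = n(NaOH).
Titrant: 1x + 1y = 8.729 × 10^-3;  mass: 23.95x + 40.00y = 0.2611
Solving, x = 5.486 × 10^-3 mol, y = 3.243 × 10^-3 mol
mass of LiOH = 5.486 × 10^-3 × 23.95 = 0.1314 g
% LiOH = 0.1314 / 0.2611 × 100 = 50.32 %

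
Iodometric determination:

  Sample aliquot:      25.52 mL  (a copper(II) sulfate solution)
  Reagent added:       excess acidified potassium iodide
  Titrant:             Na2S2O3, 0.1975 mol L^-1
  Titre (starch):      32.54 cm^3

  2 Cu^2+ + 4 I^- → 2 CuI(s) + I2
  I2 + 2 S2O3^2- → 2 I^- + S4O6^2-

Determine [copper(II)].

0.2518 mol/L

n(S2O3^2-) = 0.03254 × 0.1975 = 6.427 × 10^-3 mol
n(I2) = n(S2O3^2-)/2 = 3.213 × 10^-3 mol
From the 2:1 ratio, n(Cu2+) in the aliquot = 2/1 × 3.213 × 10^-3 = 6.427 × 10^-3 mol
[Cu2+] = 6.427 × 10^-3 / 0.02552 = 0.2518 mol/L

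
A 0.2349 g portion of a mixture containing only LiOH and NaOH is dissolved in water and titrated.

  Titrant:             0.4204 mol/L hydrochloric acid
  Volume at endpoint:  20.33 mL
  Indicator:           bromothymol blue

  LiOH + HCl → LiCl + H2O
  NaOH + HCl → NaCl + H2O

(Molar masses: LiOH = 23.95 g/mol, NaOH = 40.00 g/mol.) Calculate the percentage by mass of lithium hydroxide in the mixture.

67.95 %

n(HCl) = 0.02033 × 0.4204 = 8.547 × 10^-3 mol
Let x = n(LiOH), y = n(NaOH).
Titrant: 1x + 1y = 8.547 × 10^-3;  mass: 23.95x + 40.00y = 0.2349
Solving, x = 6.665 × 10^-3 mol, y = 1.882 × 10^-3 mol
mass of LiOH = 6.665 × 10^-3 × 23.95 = 0.1596 g
% LiOH = 0.1596 / 0.2349 × 100 = 67.95 %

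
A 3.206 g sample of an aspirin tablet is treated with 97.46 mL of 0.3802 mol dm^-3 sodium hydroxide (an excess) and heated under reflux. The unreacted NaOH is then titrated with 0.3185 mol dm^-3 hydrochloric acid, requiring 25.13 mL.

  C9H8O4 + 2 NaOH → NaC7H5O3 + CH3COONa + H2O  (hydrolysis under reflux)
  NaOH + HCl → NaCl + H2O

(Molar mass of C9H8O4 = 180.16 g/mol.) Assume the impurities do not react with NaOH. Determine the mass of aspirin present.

2.617 g

n(NaOH) added = 0.09746 × 0.3802 = 0.03705 mol
n(HCl) used in back-titration = 0.02513 × 0.3185 = 8.004 × 10^-3 mol
n(NaOH) left over = 8.004 × 10^-3 mol (1:1 ratio)
n(NaOH) consumed by analyte = 0.03705 − 8.004 × 10^-3 = 0.02905 mol
From the 1:2 ratio, n(C9H8O4) = 1/2 × 0.02905 = 0.01453 mol
mass of C9H8O4 = 0.01453 × 180.16 = 2.617 g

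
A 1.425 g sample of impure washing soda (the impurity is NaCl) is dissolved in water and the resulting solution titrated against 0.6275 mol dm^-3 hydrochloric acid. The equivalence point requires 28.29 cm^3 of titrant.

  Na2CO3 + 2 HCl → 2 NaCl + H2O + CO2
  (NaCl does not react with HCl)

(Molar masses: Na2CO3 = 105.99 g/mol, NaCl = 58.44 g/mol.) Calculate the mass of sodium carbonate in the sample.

n(HCl) = 0.02829 × 0.6275 = 0.01775 mol
Let x = n(Na2CO3), y = n(NaCl).
Titrant: 2x = 0.01775;  mass: 105.99x + 58.44y = 1.425
Solving, x = 8.876 × 10^-3 mol, y = 8.286 × 10^-3 mol
mass of Na2CO3 = 8.876 × 10^-3 × 105.99 = 0.9408 g

0.9408 g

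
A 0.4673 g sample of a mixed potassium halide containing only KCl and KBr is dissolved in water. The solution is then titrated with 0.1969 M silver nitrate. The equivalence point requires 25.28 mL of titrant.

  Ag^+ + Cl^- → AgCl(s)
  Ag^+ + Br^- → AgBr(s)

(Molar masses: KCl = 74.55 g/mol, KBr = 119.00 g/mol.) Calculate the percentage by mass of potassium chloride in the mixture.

44.88 %

n(AgNO3) = 0.02528 × 0.1969 = 4.978 × 10^-3 mol
Let x = n(KCl), y = n(KBr).
Titrant: 1x + 1y = 4.978 × 10^-3;  mass: 74.55x + 119.00y = 0.4673
Solving, x = 2.813 × 10^-3 mol, y = 2.165 × 10^-3 mol
mass of KCl = 2.813 × 10^-3 × 74.55 = 0.2097 g
% KCl = 0.2097 / 0.4673 × 100 = 44.88 %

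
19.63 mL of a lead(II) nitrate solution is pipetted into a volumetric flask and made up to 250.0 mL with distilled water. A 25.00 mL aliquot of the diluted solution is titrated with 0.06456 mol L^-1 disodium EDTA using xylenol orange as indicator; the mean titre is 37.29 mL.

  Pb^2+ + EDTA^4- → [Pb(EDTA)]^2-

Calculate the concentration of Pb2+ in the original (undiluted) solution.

1.226 mol/L

n(EDTA) = 0.03729 × 0.06456 = 2.407 × 10^-3 mol
n(Pb2+) in the aliquot = 2.407 × 10^-3 mol (1:1 ratio)
[Pb2+]_dilute = 2.407 × 10^-3 / 0.02500 = 0.09630 mol/L
Dilution factor = 250.0 / 19.63 = 12.74
[Pb2+]_stock = 0.09630 × 12.74 = 1.226 mol/L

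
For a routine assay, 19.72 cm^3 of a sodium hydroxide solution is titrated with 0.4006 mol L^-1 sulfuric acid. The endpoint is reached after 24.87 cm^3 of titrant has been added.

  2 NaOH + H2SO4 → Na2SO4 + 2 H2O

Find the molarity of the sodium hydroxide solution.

n(H2SO4) = 0.02487 L × 0.4006 mol/L = 9.963 × 10^-3 mol
From the 2:1 mole ratio, n(NaOH) = 2/1 × 9.963 × 10^-3 = 0.01993 mol
[NaOH] = 0.01993 mol / 0.01972 L = 1.010 mol/L

1.010 mol/L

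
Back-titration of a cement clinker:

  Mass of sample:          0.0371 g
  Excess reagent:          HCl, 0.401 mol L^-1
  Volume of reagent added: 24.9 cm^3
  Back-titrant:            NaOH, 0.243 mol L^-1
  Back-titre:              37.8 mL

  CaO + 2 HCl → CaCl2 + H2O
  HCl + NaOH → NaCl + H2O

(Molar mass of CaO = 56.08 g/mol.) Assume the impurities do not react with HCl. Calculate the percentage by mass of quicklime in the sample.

n(HCl) added = 0.0249 × 0.401 = 9.98 × 10^-3 mol
n(NaOH) used in back-titration = 0.0378 × 0.243 = 9.19 × 10^-3 mol
n(HCl) left over = 9.19 × 10^-3 mol (1:1 ratio)
n(HCl) consumed by analyte = 9.98 × 10^-3 − 9.19 × 10^-3 = 7.99 × 10^-4 mol
From the 1:2 ratio, n(CaO) = 1/2 × 7.99 × 10^-4 = 4.00 × 10^-4 mol
mass of CaO = 4.00 × 10^-4 × 56.08 = 0.0224 g
% CaO = 0.0224 / 0.0371 × 100 = 60.4 %

60.4 %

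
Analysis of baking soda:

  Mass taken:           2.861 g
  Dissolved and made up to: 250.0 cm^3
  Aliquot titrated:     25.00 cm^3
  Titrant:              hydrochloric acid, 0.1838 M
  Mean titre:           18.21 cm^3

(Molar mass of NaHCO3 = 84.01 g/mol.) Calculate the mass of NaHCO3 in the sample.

2.812 g

NaHCO3 + HCl → NaCl + H2O + CO2
n(HCl) per titration = 0.01821 × 0.1838 = 3.347 × 10^-3 mol
n(NaHCO3) in each aliquot = 3.347 × 10^-3 mol (1:1 ratio)
n(NaHCO3) in the whole flask = 3.347 × 10^-3 × 250.0/25.00 = 0.03347 mol
mass of NaHCO3 = 0.03347 × 84.01 = 2.812 g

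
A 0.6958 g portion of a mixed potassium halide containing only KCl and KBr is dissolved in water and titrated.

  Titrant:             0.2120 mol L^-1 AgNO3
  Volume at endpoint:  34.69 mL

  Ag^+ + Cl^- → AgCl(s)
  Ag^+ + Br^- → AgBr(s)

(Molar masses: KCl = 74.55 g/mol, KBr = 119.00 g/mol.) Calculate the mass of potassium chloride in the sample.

0.3008 g

n(AgNO3) = 0.03469 × 0.2120 = 7.354 × 10^-3 mol
Let x = n(KCl), y = n(KBr).
Titrant: 1x + 1y = 7.354 × 10^-3;  mass: 74.55x + 119.00y = 0.6958
Solving, x = 4.035 × 10^-3 mol, y = 3.319 × 10^-3 mol
mass of KCl = 4.035 × 10^-3 × 74.55 = 0.3008 g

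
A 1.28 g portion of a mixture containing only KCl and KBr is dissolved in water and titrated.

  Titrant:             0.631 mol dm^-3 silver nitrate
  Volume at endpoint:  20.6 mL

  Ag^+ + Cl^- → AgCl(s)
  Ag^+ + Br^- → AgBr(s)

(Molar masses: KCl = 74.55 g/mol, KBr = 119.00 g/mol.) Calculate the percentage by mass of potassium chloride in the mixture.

n(AgNO3) = 0.0206 × 0.631 = 0.0130 mol
Let x = n(KCl), y = n(KBr).
Titrant: 1x + 1y = 0.0130;  mass: 74.55x + 119.00y = 1.28
Solving, x = 6.00 × 10^-3 mol, y = 7.00 × 10^-3 mol
mass of KCl = 6.00 × 10^-3 × 74.55 = 0.448 g
% KCl = 0.448 / 1.28 × 100 = 35.0 %

35.0 %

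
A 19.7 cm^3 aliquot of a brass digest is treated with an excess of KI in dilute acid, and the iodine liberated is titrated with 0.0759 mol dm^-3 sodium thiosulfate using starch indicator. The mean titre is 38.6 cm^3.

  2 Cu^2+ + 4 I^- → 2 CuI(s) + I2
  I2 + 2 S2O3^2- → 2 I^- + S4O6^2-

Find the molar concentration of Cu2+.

n(S2O3^2-) = 0.0386 × 0.0759 = 2.93 × 10^-3 mol
n(I2) = n(S2O3^2-)/2 = 1.46 × 10^-3 mol
From the 2:1 ratio, n(Cu2+) in the aliquot = 2/1 × 1.46 × 10^-3 = 2.93 × 10^-3 mol
[Cu2+] = 2.93 × 10^-3 / 0.0197 = 0.149 mol/L

0.149 mol/L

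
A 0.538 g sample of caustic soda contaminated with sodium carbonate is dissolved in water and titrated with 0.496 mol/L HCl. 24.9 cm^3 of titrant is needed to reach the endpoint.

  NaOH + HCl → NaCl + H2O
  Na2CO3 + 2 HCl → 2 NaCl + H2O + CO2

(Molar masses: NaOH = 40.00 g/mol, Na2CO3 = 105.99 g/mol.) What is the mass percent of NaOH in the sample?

66.7 %

n(HCl) = 0.0249 × 0.496 = 0.0124 mol
Let x = n(NaOH), y = n(Na2CO3).
Titrant: 1x + 2y = 0.0124;  mass: 40.00x + 105.99y = 0.538
Solving, x = 8.97 × 10^-3 mol, y = 1.69 × 10^-3 mol
mass of NaOH = 8.97 × 10^-3 × 40.00 = 0.359 g
% NaOH = 0.359 / 0.538 × 100 = 66.7 %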